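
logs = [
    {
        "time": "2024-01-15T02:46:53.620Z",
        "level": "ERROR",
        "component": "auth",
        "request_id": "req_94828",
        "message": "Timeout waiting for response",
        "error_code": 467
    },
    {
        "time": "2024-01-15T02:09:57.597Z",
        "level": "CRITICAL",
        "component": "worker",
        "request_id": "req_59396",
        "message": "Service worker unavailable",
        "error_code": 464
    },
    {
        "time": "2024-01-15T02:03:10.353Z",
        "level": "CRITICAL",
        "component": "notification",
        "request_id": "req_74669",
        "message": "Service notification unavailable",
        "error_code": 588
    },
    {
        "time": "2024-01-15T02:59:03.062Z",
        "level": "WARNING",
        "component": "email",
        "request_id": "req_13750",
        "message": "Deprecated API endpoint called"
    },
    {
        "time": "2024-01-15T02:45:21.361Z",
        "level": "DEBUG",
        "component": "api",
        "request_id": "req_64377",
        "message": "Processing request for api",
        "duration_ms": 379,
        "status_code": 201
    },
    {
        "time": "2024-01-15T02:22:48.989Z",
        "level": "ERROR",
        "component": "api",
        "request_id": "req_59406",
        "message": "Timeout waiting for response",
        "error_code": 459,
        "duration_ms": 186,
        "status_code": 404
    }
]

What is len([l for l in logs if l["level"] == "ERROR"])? 2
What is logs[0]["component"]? "auth"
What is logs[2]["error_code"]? 588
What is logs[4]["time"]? "2024-01-15T02:45:21.361Z"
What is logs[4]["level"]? "DEBUG"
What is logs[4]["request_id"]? "req_64377"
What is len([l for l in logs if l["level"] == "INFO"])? 0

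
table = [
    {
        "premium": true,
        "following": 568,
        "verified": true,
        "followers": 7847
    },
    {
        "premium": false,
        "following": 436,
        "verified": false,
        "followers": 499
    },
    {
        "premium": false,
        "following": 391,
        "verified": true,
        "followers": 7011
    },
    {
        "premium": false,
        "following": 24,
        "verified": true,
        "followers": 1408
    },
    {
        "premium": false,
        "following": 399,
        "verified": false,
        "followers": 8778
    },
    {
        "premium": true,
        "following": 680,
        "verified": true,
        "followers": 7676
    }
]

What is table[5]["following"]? 680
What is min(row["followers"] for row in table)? 499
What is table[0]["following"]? 568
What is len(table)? 6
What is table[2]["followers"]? 7011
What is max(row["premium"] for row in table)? True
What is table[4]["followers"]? 8778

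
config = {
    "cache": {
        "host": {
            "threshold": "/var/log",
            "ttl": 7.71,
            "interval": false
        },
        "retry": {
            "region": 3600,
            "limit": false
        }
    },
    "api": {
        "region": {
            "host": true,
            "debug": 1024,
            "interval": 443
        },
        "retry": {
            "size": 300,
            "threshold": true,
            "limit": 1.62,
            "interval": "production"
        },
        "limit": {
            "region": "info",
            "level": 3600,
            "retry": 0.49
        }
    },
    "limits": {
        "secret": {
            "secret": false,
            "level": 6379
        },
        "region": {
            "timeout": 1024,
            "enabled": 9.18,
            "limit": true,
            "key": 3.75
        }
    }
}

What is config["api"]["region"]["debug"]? 1024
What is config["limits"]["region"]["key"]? 3.75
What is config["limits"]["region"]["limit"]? True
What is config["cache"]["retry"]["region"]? 3600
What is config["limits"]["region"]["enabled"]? 9.18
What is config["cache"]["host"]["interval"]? False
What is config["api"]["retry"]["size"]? 300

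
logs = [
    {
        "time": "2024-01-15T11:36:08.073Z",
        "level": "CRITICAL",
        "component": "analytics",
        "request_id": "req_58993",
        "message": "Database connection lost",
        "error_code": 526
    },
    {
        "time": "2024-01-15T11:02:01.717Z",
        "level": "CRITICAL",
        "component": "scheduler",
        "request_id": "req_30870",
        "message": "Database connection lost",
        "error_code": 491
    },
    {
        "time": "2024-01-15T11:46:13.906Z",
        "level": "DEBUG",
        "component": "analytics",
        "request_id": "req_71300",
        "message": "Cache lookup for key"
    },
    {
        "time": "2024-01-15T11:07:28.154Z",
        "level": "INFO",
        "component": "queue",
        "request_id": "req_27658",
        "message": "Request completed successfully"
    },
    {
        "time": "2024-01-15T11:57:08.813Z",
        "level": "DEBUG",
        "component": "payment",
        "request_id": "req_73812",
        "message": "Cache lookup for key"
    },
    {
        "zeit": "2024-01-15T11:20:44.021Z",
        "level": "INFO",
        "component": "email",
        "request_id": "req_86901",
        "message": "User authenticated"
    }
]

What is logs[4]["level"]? "DEBUG"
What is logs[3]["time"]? "2024-01-15T11:07:28.154Z"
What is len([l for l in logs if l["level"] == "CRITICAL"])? 2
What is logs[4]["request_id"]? "req_73812"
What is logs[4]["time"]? "2024-01-15T11:57:08.813Z"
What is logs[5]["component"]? "email"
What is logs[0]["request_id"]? "req_58993"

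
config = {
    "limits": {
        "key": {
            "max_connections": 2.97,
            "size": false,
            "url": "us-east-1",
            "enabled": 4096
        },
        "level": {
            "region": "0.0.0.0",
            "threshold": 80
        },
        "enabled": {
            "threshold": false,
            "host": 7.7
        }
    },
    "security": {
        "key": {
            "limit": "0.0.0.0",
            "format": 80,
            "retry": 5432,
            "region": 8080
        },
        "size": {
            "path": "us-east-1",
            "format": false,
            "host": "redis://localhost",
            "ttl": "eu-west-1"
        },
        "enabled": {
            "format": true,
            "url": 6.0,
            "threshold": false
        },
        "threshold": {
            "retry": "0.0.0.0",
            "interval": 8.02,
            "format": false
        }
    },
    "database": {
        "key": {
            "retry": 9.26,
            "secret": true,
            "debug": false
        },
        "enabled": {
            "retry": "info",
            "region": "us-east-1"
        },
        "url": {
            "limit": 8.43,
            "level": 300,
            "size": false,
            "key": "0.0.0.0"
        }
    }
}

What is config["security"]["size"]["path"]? "us-east-1"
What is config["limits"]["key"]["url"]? "us-east-1"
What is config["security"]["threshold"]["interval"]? 8.02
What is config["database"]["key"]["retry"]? 9.26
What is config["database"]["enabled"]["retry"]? "info"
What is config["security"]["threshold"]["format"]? False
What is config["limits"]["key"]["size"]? False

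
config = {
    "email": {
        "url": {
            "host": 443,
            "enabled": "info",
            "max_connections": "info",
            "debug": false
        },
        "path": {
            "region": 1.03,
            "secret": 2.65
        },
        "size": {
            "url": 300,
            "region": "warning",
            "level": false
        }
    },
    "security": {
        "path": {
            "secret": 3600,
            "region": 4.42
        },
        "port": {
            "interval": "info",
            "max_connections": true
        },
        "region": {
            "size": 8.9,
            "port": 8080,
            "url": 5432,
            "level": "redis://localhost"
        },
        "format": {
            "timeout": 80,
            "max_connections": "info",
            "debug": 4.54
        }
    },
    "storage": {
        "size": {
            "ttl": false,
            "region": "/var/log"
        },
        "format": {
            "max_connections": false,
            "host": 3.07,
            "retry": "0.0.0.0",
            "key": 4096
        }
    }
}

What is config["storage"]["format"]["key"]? 4096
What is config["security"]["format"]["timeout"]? 80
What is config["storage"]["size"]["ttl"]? False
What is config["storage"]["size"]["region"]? "/var/log"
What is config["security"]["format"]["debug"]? 4.54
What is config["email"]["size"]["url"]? 300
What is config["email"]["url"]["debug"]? False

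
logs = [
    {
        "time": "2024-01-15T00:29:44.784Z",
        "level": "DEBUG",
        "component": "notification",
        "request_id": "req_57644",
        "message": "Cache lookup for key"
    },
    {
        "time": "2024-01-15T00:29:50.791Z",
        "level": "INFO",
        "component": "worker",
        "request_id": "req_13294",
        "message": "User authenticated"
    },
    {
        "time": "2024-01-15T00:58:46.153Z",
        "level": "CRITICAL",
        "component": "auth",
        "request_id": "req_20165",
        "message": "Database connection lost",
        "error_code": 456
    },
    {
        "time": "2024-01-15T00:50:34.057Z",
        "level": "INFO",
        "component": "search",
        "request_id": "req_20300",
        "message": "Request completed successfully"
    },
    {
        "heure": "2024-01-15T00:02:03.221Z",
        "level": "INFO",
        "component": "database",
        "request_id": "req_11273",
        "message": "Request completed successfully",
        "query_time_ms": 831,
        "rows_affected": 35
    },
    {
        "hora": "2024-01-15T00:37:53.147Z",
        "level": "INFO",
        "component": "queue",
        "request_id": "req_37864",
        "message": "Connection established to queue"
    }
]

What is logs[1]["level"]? "INFO"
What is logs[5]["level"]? "INFO"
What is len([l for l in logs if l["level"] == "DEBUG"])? 1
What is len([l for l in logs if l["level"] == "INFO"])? 4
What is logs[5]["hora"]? "2024-01-15T00:37:53.147Z"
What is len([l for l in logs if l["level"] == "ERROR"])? 0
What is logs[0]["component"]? "notification"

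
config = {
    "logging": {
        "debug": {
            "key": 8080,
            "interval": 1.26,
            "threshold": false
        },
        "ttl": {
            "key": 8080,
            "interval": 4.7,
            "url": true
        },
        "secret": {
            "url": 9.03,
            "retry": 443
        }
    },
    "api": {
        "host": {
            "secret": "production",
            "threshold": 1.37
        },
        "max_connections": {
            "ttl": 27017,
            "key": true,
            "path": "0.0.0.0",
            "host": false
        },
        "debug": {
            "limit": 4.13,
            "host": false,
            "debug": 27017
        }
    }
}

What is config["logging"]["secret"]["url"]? 9.03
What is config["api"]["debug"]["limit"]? 4.13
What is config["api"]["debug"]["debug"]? 27017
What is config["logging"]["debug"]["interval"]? 1.26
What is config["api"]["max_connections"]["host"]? False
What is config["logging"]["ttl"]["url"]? True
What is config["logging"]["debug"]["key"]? 8080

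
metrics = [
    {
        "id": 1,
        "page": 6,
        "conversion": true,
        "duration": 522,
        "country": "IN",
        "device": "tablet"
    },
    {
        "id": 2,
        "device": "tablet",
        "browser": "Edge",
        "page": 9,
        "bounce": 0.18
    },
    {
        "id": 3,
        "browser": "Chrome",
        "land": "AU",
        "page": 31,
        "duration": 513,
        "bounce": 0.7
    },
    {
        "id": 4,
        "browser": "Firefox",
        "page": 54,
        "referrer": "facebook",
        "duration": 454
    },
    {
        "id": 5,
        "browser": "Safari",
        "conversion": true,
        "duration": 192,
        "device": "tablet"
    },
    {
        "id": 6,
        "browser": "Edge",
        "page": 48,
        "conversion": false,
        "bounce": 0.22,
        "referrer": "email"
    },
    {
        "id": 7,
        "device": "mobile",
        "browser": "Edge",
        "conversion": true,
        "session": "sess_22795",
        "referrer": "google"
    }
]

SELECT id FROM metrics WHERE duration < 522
[3, 4, 5]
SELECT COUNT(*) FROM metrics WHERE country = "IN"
1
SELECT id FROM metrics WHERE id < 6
[1, 2, 3, 4, 5]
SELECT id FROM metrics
[1, 2, 3, 4, 5, 6, 7]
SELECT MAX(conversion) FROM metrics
True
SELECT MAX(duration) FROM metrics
522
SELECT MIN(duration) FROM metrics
192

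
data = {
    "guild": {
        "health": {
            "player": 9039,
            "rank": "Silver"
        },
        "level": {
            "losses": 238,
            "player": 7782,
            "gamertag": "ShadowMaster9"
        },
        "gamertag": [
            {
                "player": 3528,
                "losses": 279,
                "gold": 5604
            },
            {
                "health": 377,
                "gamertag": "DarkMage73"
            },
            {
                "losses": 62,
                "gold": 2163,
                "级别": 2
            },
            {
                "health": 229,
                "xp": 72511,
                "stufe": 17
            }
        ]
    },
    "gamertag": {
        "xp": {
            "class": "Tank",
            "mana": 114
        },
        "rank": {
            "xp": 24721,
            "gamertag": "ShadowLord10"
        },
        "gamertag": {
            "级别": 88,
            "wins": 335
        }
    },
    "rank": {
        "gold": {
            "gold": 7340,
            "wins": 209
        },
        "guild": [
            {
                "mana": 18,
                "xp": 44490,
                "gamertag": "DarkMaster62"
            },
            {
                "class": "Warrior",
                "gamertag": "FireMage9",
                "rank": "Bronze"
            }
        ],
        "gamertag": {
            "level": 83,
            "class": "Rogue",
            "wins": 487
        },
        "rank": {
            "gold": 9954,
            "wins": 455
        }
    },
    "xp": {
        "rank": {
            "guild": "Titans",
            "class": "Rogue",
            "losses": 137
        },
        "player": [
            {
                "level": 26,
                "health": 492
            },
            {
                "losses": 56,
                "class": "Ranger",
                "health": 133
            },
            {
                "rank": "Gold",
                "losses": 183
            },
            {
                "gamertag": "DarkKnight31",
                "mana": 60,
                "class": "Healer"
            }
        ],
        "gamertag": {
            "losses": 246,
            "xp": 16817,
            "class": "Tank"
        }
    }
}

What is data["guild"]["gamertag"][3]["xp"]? 72511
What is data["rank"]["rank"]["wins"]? 455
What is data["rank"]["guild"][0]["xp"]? 44490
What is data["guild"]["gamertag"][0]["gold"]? 5604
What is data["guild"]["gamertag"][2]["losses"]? 62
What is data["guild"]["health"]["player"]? 9039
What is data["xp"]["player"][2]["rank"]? "Gold"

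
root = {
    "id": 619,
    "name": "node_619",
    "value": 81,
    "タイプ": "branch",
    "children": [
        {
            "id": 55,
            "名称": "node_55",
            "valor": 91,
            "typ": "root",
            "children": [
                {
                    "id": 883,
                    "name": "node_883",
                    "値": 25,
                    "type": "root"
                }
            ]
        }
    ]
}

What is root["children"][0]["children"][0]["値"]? 25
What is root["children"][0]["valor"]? 91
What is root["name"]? "node_619"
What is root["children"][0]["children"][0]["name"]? "node_883"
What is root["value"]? 81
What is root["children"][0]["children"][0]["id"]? 883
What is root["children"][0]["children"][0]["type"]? "root"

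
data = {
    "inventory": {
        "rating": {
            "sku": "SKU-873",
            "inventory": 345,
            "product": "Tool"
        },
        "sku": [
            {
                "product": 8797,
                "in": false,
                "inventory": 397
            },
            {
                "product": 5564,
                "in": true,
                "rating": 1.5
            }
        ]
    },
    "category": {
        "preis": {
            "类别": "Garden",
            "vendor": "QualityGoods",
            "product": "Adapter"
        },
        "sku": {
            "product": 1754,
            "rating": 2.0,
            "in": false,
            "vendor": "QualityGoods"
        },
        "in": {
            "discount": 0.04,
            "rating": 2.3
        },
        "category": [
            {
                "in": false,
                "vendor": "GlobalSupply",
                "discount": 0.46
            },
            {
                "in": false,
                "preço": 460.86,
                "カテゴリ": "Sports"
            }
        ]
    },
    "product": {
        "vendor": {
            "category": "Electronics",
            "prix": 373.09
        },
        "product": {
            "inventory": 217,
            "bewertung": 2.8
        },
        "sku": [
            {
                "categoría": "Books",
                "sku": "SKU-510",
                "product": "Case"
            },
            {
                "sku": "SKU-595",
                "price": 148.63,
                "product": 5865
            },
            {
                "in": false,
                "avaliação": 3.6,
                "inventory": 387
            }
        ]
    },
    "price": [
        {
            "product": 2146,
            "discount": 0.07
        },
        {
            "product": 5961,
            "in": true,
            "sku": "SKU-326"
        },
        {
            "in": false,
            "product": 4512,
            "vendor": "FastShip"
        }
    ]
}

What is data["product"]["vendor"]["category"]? "Electronics"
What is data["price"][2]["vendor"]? "FastShip"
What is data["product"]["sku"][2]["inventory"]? 387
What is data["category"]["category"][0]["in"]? False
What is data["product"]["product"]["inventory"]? 217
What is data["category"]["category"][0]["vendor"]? "GlobalSupply"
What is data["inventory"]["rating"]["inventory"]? 345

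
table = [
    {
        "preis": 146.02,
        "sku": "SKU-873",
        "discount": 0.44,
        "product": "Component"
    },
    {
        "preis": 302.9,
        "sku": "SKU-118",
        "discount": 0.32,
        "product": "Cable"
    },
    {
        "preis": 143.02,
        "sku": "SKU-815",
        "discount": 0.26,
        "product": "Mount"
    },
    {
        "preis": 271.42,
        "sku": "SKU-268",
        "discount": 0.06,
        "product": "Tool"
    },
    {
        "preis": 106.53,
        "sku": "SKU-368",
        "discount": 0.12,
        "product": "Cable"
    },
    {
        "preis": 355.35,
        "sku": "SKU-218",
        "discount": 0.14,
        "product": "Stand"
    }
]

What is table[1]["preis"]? 302.9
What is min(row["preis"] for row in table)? 106.53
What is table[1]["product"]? "Cable"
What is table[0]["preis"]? 146.02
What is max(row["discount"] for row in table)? 0.44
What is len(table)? 6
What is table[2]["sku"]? "SKU-815"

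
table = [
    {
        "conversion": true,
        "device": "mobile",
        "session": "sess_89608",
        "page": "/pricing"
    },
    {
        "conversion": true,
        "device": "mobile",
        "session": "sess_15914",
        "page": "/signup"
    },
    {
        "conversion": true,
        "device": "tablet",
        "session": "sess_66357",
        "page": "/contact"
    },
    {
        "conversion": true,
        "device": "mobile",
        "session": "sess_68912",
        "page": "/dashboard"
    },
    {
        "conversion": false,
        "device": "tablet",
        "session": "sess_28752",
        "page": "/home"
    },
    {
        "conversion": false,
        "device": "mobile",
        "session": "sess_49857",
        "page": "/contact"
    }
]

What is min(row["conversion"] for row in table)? False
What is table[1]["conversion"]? True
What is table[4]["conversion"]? False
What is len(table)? 6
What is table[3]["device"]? "mobile"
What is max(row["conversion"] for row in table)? True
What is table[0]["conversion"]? True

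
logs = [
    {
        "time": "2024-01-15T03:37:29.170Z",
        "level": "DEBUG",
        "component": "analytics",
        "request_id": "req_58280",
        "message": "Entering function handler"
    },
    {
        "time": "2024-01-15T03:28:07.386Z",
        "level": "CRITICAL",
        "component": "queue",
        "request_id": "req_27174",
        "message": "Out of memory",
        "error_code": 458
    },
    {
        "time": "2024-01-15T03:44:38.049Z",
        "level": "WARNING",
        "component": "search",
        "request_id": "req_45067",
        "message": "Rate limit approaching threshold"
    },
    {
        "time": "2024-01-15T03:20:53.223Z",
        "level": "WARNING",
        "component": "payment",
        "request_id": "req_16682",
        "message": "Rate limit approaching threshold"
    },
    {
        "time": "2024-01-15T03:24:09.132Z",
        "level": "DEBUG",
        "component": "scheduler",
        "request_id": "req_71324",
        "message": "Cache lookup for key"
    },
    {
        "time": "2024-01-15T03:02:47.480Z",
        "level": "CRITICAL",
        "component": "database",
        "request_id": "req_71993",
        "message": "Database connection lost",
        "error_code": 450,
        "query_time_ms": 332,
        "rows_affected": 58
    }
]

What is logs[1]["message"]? "Out of memory"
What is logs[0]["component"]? "analytics"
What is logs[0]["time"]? "2024-01-15T03:37:29.170Z"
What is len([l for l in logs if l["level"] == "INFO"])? 0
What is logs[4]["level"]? "DEBUG"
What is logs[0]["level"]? "DEBUG"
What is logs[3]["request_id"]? "req_16682"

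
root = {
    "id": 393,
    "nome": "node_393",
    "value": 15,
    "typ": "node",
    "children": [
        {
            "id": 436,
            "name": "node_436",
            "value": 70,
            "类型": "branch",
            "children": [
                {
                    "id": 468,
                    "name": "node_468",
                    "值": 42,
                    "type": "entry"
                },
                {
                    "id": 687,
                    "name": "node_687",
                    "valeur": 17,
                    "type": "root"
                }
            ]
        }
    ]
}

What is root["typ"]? "node"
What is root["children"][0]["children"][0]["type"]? "entry"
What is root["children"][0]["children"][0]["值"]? 42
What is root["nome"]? "node_393"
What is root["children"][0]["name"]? "node_436"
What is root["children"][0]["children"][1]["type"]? "root"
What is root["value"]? 15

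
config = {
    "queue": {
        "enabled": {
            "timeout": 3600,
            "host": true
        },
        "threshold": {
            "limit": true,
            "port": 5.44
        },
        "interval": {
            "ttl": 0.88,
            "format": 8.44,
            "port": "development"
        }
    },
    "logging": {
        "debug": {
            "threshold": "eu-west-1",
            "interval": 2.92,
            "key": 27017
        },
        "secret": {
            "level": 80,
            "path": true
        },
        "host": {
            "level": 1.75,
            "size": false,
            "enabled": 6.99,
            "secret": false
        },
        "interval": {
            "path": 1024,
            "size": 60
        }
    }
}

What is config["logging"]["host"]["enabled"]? 6.99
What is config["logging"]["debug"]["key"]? 27017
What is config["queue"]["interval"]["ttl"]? 0.88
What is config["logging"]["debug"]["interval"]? 2.92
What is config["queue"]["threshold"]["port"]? 5.44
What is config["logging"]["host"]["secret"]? False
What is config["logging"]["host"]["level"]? 1.75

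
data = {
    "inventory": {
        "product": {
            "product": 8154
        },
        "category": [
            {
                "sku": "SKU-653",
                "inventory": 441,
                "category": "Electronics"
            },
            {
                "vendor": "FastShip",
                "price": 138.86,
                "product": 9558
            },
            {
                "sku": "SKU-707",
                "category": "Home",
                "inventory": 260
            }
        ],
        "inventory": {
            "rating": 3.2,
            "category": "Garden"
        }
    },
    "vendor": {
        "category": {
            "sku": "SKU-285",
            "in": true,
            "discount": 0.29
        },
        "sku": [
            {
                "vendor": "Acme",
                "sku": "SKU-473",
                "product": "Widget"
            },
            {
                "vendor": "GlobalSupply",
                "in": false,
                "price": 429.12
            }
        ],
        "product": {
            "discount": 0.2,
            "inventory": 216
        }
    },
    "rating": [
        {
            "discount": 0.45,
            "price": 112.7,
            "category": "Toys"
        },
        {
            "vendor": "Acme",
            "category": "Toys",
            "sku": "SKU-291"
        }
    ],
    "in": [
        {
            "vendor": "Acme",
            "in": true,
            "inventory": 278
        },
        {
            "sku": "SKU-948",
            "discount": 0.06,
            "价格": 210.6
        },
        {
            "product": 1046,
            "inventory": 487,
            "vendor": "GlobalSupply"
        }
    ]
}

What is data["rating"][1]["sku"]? "SKU-291"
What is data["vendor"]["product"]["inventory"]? 216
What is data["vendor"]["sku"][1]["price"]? 429.12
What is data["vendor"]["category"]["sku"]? "SKU-285"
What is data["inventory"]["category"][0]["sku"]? "SKU-653"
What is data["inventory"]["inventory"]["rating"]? 3.2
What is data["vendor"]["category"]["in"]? True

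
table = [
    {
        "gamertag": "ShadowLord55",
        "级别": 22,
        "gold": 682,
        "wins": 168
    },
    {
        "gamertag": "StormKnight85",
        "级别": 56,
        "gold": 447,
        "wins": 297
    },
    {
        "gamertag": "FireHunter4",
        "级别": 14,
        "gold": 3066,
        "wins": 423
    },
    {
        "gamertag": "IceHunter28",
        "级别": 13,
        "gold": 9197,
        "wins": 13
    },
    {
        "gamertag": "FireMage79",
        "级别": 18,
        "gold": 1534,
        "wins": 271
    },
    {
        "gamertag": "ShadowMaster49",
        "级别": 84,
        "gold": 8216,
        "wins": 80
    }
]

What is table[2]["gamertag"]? "FireHunter4"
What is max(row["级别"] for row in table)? 84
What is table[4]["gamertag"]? "FireMage79"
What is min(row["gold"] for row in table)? 447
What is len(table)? 6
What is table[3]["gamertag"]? "IceHunter28"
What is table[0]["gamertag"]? "ShadowLord55"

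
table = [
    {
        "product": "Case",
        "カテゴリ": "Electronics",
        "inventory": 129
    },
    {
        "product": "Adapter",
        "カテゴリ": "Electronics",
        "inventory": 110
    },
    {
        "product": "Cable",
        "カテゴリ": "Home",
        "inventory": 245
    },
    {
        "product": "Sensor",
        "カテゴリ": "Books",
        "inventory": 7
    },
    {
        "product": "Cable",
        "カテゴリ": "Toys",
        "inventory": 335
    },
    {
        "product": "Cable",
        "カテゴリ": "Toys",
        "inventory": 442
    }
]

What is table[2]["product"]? "Cable"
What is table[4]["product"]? "Cable"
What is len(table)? 6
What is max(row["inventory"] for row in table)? 442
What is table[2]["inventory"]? 245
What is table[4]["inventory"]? 335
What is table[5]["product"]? "Cable"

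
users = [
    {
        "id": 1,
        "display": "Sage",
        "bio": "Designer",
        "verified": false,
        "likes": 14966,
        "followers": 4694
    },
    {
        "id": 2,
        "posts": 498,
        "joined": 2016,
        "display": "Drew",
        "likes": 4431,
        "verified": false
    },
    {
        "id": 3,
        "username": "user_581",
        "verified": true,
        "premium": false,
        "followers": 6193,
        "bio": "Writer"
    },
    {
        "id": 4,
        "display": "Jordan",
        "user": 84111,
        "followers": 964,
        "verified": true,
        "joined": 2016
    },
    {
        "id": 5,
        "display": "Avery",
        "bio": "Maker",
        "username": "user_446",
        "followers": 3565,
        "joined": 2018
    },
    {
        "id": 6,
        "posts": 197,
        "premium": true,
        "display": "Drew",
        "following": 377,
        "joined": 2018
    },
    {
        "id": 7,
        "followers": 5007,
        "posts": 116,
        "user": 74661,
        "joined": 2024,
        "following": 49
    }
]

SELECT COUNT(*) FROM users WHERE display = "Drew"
2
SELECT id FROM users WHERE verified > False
[3, 4]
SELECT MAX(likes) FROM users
14966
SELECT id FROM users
[1, 2, 3, 4, 5, 6, 7]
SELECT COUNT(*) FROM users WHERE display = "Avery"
1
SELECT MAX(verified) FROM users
True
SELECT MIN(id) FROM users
1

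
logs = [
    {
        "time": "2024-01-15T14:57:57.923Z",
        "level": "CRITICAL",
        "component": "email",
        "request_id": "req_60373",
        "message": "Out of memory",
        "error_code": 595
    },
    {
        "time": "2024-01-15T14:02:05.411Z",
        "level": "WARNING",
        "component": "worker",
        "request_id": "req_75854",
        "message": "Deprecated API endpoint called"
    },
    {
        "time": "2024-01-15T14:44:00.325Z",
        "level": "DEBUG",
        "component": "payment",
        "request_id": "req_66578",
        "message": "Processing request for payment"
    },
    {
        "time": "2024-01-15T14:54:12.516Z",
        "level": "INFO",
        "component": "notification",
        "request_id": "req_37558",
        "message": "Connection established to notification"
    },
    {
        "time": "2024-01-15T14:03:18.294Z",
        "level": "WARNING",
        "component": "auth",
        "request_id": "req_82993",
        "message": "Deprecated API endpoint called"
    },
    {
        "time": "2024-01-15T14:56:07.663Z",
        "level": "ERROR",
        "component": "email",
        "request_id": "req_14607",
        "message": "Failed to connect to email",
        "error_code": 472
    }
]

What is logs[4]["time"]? "2024-01-15T14:03:18.294Z"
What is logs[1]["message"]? "Deprecated API endpoint called"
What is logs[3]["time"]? "2024-01-15T14:54:12.516Z"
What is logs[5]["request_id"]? "req_14607"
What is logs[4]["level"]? "WARNING"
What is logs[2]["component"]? "payment"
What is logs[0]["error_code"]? 595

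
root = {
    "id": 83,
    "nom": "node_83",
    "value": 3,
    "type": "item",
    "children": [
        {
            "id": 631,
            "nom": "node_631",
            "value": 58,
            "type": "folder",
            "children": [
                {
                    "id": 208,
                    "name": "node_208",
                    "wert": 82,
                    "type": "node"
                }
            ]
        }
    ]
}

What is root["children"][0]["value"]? 58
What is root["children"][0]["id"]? 631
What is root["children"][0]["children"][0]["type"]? "node"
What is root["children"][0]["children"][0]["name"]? "node_208"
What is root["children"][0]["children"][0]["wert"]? 82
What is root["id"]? 83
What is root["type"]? "item"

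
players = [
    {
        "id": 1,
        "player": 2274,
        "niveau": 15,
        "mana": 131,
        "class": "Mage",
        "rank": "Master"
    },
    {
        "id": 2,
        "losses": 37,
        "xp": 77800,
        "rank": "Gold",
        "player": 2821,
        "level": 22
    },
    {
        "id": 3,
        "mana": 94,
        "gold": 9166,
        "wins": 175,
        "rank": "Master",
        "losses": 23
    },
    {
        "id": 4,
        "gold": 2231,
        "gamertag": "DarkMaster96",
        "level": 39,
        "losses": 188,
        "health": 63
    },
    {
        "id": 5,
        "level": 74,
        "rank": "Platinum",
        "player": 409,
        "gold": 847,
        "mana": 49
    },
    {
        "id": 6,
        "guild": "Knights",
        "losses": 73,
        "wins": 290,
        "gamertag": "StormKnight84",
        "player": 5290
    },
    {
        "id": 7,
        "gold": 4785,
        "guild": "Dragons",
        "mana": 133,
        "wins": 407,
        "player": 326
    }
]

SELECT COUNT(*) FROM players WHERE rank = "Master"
2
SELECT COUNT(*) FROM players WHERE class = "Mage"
1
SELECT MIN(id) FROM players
1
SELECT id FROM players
[1, 2, 3, 4, 5, 6, 7]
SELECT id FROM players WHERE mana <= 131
[1, 3, 5]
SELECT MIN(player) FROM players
326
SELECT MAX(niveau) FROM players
15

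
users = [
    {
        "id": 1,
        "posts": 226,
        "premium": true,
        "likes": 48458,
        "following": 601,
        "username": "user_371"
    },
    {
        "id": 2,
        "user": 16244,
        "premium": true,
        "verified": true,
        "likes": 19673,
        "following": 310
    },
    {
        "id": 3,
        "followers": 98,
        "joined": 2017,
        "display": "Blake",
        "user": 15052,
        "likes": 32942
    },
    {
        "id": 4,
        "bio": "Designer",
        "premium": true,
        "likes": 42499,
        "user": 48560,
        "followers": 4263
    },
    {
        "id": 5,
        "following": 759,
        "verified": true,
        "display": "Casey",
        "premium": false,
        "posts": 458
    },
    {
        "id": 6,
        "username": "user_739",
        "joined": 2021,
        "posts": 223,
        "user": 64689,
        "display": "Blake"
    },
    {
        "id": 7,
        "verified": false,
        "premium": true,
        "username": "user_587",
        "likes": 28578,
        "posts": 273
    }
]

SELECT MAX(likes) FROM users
48458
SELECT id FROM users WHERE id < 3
[1, 2]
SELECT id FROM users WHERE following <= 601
[1, 2]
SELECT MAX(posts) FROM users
458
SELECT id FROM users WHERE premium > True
[]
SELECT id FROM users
[1, 2, 3, 4, 5, 6, 7]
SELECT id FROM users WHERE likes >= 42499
[1, 4]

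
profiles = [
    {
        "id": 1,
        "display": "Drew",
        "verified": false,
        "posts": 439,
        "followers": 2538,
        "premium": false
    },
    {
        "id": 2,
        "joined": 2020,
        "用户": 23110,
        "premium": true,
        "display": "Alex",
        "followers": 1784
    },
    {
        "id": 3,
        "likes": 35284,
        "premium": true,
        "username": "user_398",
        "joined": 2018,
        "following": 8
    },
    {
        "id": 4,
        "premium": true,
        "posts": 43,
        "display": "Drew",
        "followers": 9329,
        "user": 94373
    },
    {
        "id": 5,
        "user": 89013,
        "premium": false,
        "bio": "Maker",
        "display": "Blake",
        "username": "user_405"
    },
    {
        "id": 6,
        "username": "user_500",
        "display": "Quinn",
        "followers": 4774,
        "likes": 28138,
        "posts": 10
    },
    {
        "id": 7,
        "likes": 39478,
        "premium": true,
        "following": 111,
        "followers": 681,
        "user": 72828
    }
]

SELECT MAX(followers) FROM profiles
9329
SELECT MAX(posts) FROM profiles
439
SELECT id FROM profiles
[1, 2, 3, 4, 5, 6, 7]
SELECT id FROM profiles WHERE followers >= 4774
[4, 6]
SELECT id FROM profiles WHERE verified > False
[]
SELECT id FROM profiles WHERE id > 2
[3, 4, 5, 6, 7]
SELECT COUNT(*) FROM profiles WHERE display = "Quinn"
1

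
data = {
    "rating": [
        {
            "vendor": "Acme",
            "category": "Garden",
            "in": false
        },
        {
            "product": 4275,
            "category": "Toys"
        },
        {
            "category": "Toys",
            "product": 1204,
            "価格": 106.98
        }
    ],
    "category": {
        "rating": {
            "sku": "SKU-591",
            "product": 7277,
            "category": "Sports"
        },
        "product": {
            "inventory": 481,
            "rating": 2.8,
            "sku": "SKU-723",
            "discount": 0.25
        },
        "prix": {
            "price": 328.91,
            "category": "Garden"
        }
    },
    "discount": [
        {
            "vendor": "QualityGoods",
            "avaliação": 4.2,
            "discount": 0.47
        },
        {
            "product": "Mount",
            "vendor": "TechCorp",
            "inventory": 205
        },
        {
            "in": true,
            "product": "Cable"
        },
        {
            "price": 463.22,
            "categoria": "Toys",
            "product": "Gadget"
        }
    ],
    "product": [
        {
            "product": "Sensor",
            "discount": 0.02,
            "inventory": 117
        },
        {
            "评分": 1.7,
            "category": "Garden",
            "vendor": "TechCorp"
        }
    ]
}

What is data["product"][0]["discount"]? 0.02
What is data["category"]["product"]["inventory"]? 481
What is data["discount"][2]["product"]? "Cable"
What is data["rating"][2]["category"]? "Toys"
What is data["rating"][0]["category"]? "Garden"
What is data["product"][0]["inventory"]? 117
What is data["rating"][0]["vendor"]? "Acme"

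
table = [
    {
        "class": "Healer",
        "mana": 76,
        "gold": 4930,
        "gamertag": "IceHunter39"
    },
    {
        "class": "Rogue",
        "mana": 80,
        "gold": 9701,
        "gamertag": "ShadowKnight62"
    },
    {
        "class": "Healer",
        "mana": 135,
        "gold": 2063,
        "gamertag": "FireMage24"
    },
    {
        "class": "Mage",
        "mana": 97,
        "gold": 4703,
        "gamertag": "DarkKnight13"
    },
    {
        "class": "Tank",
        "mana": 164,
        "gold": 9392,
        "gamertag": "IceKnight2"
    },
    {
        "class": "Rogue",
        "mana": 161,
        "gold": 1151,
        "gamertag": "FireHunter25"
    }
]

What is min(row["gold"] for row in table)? 1151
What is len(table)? 6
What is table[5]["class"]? "Rogue"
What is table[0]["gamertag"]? "IceHunter39"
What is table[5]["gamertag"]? "FireHunter25"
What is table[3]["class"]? "Mage"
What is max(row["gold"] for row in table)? 9701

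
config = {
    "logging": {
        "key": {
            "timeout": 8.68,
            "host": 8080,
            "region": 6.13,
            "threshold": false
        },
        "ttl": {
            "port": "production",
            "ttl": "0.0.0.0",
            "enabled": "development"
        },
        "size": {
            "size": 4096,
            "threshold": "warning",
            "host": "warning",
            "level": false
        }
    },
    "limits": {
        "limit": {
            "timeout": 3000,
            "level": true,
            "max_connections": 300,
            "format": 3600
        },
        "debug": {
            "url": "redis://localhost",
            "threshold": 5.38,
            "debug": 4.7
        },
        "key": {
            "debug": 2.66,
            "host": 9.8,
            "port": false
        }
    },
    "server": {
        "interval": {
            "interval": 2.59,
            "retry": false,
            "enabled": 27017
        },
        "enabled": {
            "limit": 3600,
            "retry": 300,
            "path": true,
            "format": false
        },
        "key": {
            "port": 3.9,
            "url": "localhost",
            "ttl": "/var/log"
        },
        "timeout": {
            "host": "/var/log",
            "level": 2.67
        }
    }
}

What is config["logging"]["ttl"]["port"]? "production"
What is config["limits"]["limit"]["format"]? 3600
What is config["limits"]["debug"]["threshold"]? 5.38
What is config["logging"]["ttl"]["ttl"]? "0.0.0.0"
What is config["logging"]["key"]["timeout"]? 8.68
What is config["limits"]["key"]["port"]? False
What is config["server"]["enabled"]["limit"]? 3600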